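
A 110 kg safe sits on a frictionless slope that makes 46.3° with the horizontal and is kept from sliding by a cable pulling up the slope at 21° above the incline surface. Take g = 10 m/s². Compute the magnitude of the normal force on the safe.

N ≈ 455 N

Take axes along and perpendicular to the incline. Weight components: W sin 46.3° = 795.3 N down-slope, W cos 46.3° = 760 N into the surface.
Along incline: T cos 21° = W sin 46.3° → T = 851.8 N.
Perpendicular: N = W cos 46.3° − T sin 21° = 454.7 N.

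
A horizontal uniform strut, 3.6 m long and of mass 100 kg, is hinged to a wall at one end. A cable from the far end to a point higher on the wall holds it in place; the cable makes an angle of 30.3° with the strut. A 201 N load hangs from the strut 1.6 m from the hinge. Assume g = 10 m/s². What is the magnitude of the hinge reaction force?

|H| ≈ 1180 N

Take torques about the hinge: T sin 30.3° · 3.6 = 100×10×1.8 + 201×1.6 = 2121.6 N·m.
So T = 2121.6 / (0.5045 × 3.6) = 1168.1 N.
ΣF_x = 0: H_x = T cos 30.3° = 1008.5 N.
ΣF_y = 0: H_y = (100×10 + 201) − T sin 30.3° = 1201 − 589.33 = 611.67 N.
|H| = √(H_x² + H_y²) = √((1008.5)² + (611.67)²) = 1179.5 N.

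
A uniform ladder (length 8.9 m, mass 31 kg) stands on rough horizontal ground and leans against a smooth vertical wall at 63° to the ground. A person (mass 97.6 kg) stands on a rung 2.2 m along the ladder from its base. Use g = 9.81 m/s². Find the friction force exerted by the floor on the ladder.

Torques about the foot: N_wall · 8.9 sin 63° = 31×9.81×4.45 cos 63° + 97.6×9.81×2.2 cos 63° → N_wall = 198.07 N.
ΣF_x = 0: f_floor = N_wall = 198.07 N.

f ≈ 198 N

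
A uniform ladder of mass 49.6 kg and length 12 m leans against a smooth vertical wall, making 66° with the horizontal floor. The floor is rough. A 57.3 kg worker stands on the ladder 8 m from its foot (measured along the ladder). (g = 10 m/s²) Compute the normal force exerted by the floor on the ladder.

ΣF_y = 0: N_floor = 49.6×10 + 57.3×10 = 1069 N.

N_floor ≈ 1070 N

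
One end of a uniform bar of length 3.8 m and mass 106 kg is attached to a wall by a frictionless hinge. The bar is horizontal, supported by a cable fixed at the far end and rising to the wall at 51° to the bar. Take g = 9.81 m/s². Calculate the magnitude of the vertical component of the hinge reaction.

|H_y| ≈ 520 N

Take torques about the hinge: T sin 51° · 3.8 = 106×9.81×1.9 = 1975.7 N·m.
So T = 1975.7 / (0.7771 × 3.8) = 669.02 N.
ΣF_y = 0: H_y = (106×9.81) − T sin 51° = 1039.9 − 519.93 = 519.93 N.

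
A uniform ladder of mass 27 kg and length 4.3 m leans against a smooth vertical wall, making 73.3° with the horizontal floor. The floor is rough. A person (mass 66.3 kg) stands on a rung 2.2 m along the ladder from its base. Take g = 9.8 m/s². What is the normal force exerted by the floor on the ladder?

N_floor ≈ 914 N

ΣF_y = 0: N_floor = 27×9.8 + 66.3×9.8 = 914.34 N.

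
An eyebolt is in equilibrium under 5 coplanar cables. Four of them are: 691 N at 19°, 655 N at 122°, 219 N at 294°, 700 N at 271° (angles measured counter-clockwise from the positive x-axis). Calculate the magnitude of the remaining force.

F ≈ 425 N

Sum the known components: ΣF_x = 407.5 N, ΣF_y = -119.5 N.
For equilibrium the remaining force must supply (−ΣF_x, −ΣF_y) = (-407.5, 119.5) N.
Magnitude = √((-407.5)² + (119.5)²) = 424.7 N; direction = atan2(119.5, -407.5) = 163.7°.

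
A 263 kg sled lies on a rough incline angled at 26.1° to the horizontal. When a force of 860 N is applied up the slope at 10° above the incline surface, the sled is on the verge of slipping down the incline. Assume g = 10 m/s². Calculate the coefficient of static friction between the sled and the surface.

On the verge of sliding down the incline, friction is at its maximum μN and acts up the slope.
Perpendicular to incline: N = W cos 26.1° − P sin 10° = 2362 − 149.3 = 2212 N.
Along incline: P cos 10° + μN = W sin 26.1° → μ = (W sin 26.1° − P cos 10°) / N = 0.1402.

μ ≈ 0.140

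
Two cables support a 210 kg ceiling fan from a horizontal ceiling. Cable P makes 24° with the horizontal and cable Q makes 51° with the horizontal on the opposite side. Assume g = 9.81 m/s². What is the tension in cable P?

T_P ≈ 1340 N

Weight W = 210 × 9.81 = 2060 N acts straight down.
Horizontal: T_P cos 24° = T_Q cos 51°  →  T_Q = 1.452 T_P.
Vertical: T_P sin 24° + T_Q sin 51° = 2060.
Substituting the horizontal relation into the vertical equation gives 1.535 T_P = 2060, so T_P = 1342 N.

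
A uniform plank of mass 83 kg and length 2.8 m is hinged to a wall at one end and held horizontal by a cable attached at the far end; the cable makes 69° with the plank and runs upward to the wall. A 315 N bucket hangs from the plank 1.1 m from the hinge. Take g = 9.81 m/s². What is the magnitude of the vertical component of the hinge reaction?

|H_y| ≈ 598 N

Take torques about the hinge: T sin 69° · 2.8 = 83×9.81×1.4 + 315×1.1 = 1486.4 N·m.
So T = 1486.4 / (0.9336 × 2.8) = 568.63 N.
ΣF_y = 0: H_y = (83×9.81 + 315) − T sin 69° = 1129.2 − 530.87 = 598.37 N.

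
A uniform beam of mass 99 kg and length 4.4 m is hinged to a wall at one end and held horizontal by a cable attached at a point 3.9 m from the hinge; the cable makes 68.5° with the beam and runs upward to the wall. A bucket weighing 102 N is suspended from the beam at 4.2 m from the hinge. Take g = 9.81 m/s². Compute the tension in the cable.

Take torques about the hinge: T sin 68.5° · 3.9 = 99×9.81×2.2 + 102×4.2 = 2565 N·m.
So T = 2565 / (0.9304 × 3.9) = 706.88 N.

T ≈ 707 N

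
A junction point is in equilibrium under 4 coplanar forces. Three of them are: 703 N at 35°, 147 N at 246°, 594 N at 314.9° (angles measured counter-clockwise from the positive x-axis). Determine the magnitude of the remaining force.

Sum the known components: ΣF_x = 935.4 N, ΣF_y = -151.8 N.
For equilibrium the remaining force must supply (−ΣF_x, −ΣF_y) = (-935.4, 151.8) N.
Magnitude = √((-935.4)² + (151.8)²) = 947.6 N; direction = atan2(151.8, -935.4) = 170.8°.

F ≈ 948 N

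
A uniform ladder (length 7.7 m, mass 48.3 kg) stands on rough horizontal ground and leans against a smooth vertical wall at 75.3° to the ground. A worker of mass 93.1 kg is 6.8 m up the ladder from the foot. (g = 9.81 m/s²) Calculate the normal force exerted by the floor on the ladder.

ΣF_y = 0: N_floor = 48.3×9.81 + 93.1×9.81 = 1387.1 N.

N_floor ≈ 1390 N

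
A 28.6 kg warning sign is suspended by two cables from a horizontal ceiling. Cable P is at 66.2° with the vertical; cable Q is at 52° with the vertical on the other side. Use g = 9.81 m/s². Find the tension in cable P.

Angles from the horizontal: cable P is 90° − 66.2° = 23.8°, cable Q is 90° − 52° = 38°.
Weight W = 28.6 × 9.81 = 280.6 N acts straight down.
Horizontal: T_P cos 23.8° = T_Q cos 38°  →  T_Q = 1.161 T_P.
Vertical: T_P sin 23.8° + T_Q sin 38° = 280.6.
Substituting the horizontal relation into the vertical equation gives 1.118 T_P = 280.6, so T_P = 250.9 N.

T_P ≈ 251 N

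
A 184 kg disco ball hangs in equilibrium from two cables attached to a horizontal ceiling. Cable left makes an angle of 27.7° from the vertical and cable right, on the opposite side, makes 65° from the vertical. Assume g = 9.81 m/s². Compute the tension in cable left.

T_left ≈ 1640 N

Angles from the horizontal: cable left is 90° − 27.7° = 62.3°, cable right is 90° − 65° = 25°.
Weight W = 184 × 9.81 = 1805 N acts straight down.
Horizontal: T_left cos 62.3° = T_right cos 25°  →  T_right = 0.5129 T_left.
Vertical: T_left sin 62.3° + T_right sin 25° = 1805.
Substituting the horizontal relation into the vertical equation gives 1.102 T_left = 1805, so T_left = 1638 N.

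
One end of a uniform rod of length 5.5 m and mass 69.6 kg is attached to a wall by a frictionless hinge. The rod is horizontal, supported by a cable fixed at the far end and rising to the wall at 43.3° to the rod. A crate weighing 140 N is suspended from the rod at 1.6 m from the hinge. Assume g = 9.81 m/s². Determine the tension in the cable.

Take torques about the hinge: T sin 43.3° · 5.5 = 69.6×9.81×2.75 + 140×1.6 = 2101.6 N·m.
So T = 2101.6 / (0.6858 × 5.5) = 557.17 N.

T ≈ 557 N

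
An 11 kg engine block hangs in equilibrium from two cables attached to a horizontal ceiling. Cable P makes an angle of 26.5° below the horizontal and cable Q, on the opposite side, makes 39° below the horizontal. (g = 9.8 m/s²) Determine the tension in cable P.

T_P ≈ 92.1 N

Weight W = 11 × 9.8 = 107.8 N acts straight down.
Horizontal: T_P cos 26.5° = T_Q cos 39°  →  T_Q = 1.152 T_P.
Vertical: T_P sin 26.5° + T_Q sin 39° = 107.8.
Substituting the horizontal relation into the vertical equation gives 1.171 T_P = 107.8, so T_P = 92.07 N.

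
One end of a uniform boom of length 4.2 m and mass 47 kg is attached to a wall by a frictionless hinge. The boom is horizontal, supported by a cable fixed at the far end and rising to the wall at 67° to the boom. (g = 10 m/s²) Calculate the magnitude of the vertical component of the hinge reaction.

|H_y| ≈ 235 N

Take torques about the hinge: T sin 67° · 4.2 = 47×10×2.1 = 987 N·m.
So T = 987 / (0.9205 × 4.2) = 255.29 N.
ΣF_y = 0: H_y = (47×10) − T sin 67° = 470 − 235 = 235 N.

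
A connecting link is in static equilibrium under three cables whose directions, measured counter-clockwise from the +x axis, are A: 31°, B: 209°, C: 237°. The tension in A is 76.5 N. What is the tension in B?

T_B ≈ 71.4 N

Resolve: ΣF_x = 76.5 cos 31° + T_B cos 209° + T_C cos 237° = 0.
        ΣF_y = 76.5 sin 31° + T_B sin 209° + T_C sin 237° = 0.
The known terms sum to (65.57, 39.4) N, so -0.8746 T_B − 0.5446 T_C = -65.57 and -0.4848 T_B − 0.8387 T_C = -39.4.
Solving simultaneously: T_B = 71.43 N, T_C = 5.687 N.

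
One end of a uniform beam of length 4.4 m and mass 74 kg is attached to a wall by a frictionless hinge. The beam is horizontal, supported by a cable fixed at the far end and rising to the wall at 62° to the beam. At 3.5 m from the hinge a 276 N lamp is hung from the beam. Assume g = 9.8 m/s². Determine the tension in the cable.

T ≈ 659 N

Take torques about the hinge: T sin 62° · 4.4 = 74×9.8×2.2 + 276×3.5 = 2561.4 N·m.
So T = 2561.4 / (0.8829 × 4.4) = 659.32 N.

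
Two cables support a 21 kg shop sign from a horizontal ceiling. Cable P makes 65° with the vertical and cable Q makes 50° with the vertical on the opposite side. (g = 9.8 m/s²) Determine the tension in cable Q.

T_Q ≈ 206 N

Angles from the horizontal: cable P is 90° − 65° = 25°, cable Q is 90° − 50° = 40°.
Weight W = 21 × 9.8 = 205.8 N acts straight down.
Horizontal: T_P cos 25° = T_Q cos 40°  →  T_P = 0.8452 T_Q.
Vertical: T_P sin 25° + T_Q sin 40° = 205.8.
Substituting the horizontal relation into the vertical equation gives 1 T_Q = 205.8, so T_Q = 205.8 N.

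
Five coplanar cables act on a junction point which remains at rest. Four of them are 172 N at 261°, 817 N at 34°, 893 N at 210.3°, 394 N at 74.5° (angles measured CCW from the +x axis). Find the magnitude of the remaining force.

Sum the known components: ΣF_x = -15.3 N, ΣF_y = 216.1 N.
For equilibrium the remaining force must supply (−ΣF_x, −ΣF_y) = (15.3, -216.1) N.
Magnitude = √((15.3)² + (-216.1)²) = 216.6 N; direction = atan2(-216.1, 15.3) = 274.1°.

F ≈ 217 N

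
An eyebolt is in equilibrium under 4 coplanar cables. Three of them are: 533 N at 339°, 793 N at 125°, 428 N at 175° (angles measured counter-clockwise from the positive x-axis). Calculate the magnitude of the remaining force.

Sum the known components: ΣF_x = -383.6 N, ΣF_y = 495.9 N.
For equilibrium the remaining force must supply (−ΣF_x, −ΣF_y) = (383.6, -495.9) N.
Magnitude = √((383.6)² + (-495.9)²) = 626.9 N; direction = atan2(-495.9, 383.6) = 307.7°.

F ≈ 627 N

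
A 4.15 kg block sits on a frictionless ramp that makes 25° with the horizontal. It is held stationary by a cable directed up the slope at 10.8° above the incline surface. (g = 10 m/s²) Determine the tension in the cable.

Take axes along and perpendicular to the incline. Weight components: W sin 25° = 17.54 N down-slope, W cos 25° = 37.61 N into the surface.
Along incline: T cos 10.8° = W sin 25° → T = 17.85 N.
Perpendicular: N = W cos 25° − T sin 10.8° = 34.27 N.

T ≈ 17.9 N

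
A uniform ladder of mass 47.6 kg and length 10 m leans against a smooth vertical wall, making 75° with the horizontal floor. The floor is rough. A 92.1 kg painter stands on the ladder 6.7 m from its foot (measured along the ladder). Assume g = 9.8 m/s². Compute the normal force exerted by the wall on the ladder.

N_wall ≈ 225 N

Torques about the foot: N_wall · 10 sin 75° = 47.6×9.8×5 cos 75° + 92.1×9.8×6.7 cos 75° → N_wall = 224.53 N.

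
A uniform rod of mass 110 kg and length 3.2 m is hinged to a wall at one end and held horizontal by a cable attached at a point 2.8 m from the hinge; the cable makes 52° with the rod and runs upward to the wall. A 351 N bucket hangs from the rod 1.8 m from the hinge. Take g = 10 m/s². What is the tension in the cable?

Take torques about the hinge: T sin 52° · 2.8 = 110×10×1.6 + 351×1.8 = 2391.8 N·m.
So T = 2391.8 / (0.7880 × 2.8) = 1084 N.

T ≈ 1080 N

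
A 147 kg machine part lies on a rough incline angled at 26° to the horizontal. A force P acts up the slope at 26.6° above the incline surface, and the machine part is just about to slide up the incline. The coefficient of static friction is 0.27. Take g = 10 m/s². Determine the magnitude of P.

P ≈ 986 N

On the verge of sliding up the incline, friction equals μN and acts down the slope.
Perpendicular: N + P sin 26.6° = W cos 26° = 1321 N.
Along incline: P cos 26.6° = W sin 26° + μN  with W sin 26° = 644.4 N.
Solving the pair for P and N: P = 986.3 N, N = 879.6 N (and f = μN = 237.5 N).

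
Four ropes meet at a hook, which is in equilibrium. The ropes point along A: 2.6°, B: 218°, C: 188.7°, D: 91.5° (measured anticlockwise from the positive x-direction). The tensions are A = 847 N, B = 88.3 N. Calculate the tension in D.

Resolve: ΣF_x = 847 cos 2.6° + 88.3 cos 218° + T_C cos 188.7° + T_D cos 91.5° = 0.
        ΣF_y = 847 sin 2.6° + 88.3 sin 218° + T_C sin 188.7° + T_D sin 91.5° = 0.
The known terms sum to (776.5, -15.94) N, so -0.9885 T_C − 0.0262 T_D = -776.5 and -0.1513 T_C + 0.9997 T_D = 15.94.
Solving simultaneously: T_C = 782 N, T_D = 134.3 N.

T_D ≈ 134 N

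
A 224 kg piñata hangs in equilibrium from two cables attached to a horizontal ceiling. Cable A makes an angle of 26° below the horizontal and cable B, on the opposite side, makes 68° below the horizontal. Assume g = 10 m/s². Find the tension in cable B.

T_B ≈ 2020 N

Weight W = 224 × 10 = 2240 N acts straight down.
Horizontal: T_A cos 26° = T_B cos 68°  →  T_A = 0.4168 T_B.
Vertical: T_A sin 26° + T_B sin 68° = 2240.
Substituting the horizontal relation into the vertical equation gives 1.11 T_B = 2240, so T_B = 2018 N.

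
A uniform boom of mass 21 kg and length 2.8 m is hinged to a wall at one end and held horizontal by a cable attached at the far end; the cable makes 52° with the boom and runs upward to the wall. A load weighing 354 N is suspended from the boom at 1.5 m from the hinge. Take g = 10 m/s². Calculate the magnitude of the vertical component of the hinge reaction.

|H_y| ≈ 269 N

Take torques about the hinge: T sin 52° · 2.8 = 21×10×1.4 + 354×1.5 = 825 N·m.
So T = 825 / (0.7880 × 2.8) = 373.91 N.
ΣF_y = 0: H_y = (21×10 + 354) − T sin 52° = 564 − 294.64 = 269.36 N.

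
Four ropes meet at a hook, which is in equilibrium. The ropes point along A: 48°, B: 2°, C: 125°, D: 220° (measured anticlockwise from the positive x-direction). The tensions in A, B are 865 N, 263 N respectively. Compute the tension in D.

T_D ≈ 1070 N

Resolve: ΣF_x = 865 cos 48° + 263 cos 2° + T_C cos 125° + T_D cos 220° = 0.
        ΣF_y = 865 sin 48° + 263 sin 2° + T_C sin 125° + T_D sin 220° = 0.
The known terms sum to (841.6, 652) N, so -0.5736 T_C − 0.7660 T_D = -841.6 and 0.8192 T_C − 0.6428 T_D = -652.
Solving simultaneously: T_C = 41.69 N, T_D = 1067 N.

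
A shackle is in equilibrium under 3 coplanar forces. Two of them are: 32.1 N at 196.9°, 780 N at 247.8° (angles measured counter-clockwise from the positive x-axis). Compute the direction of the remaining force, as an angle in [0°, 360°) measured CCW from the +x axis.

Sum the known components: ΣF_x = -325.4 N, ΣF_y = -731.5 N.
For equilibrium the remaining force must supply (−ΣF_x, −ΣF_y) = (325.4, 731.5) N.
Magnitude = √((325.4)² + (731.5)²) = 800.6 N; direction = atan2(731.5, 325.4) = 66.0°.

θ ≈ 66°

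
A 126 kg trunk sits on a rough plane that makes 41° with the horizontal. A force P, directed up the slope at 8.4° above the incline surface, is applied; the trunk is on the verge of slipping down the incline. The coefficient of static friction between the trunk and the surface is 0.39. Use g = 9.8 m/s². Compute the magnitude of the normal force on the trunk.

On the verge of sliding down the incline, friction equals μN and acts up the slope.
Perpendicular: N + P sin 8.4° = W cos 41° = 931.9 N.
Along incline: P cos 8.4° + μN = W sin 41° with W sin 41° = 810.1 N.
Solving the pair for P and N: P = 479.1 N, N = 861.9 N (and f = μN = 336.2 N).

N ≈ 862 N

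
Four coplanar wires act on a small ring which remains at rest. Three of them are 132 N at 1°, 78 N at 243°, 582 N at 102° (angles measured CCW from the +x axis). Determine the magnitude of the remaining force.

Sum the known components: ΣF_x = -24.44 N, ΣF_y = 502.1 N.
For equilibrium the remaining force must supply (−ΣF_x, −ΣF_y) = (24.44, -502.1) N.
Magnitude = √((24.44)² + (-502.1)²) = 502.7 N; direction = atan2(-502.1, 24.44) = 272.8°.

F ≈ 503 N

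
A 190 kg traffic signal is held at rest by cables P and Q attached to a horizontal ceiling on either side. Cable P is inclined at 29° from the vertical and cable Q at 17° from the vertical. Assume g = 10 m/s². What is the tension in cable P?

Angles from the horizontal: cable P is 90° − 29° = 61°, cable Q is 90° − 17° = 73°.
Weight W = 190 × 10 = 1900 N acts straight down.
Horizontal: T_P cos 61° = T_Q cos 73°  →  T_Q = 1.658 T_P.
Vertical: T_P sin 61° + T_Q sin 73° = 1900.
Substituting the horizontal relation into the vertical equation gives 2.46 T_P = 1900, so T_P = 772.2 N.

T_P ≈ 772 N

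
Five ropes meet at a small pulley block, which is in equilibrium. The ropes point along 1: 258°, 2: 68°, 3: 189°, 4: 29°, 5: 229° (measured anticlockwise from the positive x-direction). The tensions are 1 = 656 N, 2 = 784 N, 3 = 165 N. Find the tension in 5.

T_5 ≈ 160 N

Resolve: ΣF_x = 656 cos 258° + 784 cos 68° + 165 cos 189° + T_4 cos 29° + T_5 cos 229° = 0.
        ΣF_y = 656 sin 258° + 784 sin 68° + 165 sin 189° + T_4 sin 29° + T_5 sin 229° = 0.
The known terms sum to (-5.667, 59.44) N, so 0.8746 T_4 − 0.6561 T_5 = 5.667 and 0.4848 T_4 − 0.7547 T_5 = -59.44.
Solving simultaneously: T_4 = 126.5 N, T_5 = 160 N.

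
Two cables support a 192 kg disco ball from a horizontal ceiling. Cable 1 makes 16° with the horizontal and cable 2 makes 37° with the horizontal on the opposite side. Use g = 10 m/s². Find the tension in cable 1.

T_1 ≈ 1920 N

Weight W = 192 × 10 = 1920 N acts straight down.
Horizontal: T_1 cos 16° = T_2 cos 37°  →  T_2 = 1.204 T_1.
Vertical: T_1 sin 16° + T_2 sin 37° = 1920.
Substituting the horizontal relation into the vertical equation gives 1 T_1 = 1920, so T_1 = 1920 N.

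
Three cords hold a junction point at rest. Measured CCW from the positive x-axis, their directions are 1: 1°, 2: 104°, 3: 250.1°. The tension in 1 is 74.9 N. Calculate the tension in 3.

Resolve: ΣF_x = 74.9 cos 1° + T_2 cos 104° + T_3 cos 250.1° = 0.
        ΣF_y = 74.9 sin 1° + T_2 sin 104° + T_3 sin 250.1° = 0.
The known terms sum to (74.89, 1.307) N, so -0.2419 T_2 − 0.3404 T_3 = -74.89 and 0.9703 T_2 − 0.9403 T_3 = -1.307.
Solving simultaneously: T_2 = 125.5 N, T_3 = 130.8 N.

T_3 ≈ 131 N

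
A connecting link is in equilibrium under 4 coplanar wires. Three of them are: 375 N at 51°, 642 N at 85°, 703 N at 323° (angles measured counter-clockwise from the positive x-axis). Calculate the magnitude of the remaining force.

Sum the known components: ΣF_x = 853.4 N, ΣF_y = 507.9 N.
For equilibrium the remaining force must supply (−ΣF_x, −ΣF_y) = (-853.4, -507.9) N.
Magnitude = √((-853.4)² + (-507.9)²) = 993.1 N; direction = atan2(-507.9, -853.4) = 210.8°.

F ≈ 993 N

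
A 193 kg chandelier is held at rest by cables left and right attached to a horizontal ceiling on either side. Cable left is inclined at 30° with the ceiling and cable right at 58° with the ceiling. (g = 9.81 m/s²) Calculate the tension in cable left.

T_left ≈ 1000 N

Weight W = 193 × 9.81 = 1893 N acts straight down.
Horizontal: T_left cos 30° = T_right cos 58°  →  T_right = 1.634 T_left.
Vertical: T_left sin 30° + T_right sin 58° = 1893.
Substituting the horizontal relation into the vertical equation gives 1.886 T_left = 1893, so T_left = 1004 N.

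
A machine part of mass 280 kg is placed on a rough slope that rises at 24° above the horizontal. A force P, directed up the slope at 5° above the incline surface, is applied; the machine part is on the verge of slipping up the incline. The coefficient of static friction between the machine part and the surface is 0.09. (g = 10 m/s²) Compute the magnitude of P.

P ≈ 1360 N

On the verge of sliding up the incline, friction equals μN and acts down the slope.
Perpendicular: N + P sin 5° = W cos 24° = 2558 N.
Along incline: P cos 5° = W sin 24° + μN  with W sin 24° = 1139 N.
Solving the pair for P and N: P = 1364 N, N = 2439 N (and f = μN = 219.5 N).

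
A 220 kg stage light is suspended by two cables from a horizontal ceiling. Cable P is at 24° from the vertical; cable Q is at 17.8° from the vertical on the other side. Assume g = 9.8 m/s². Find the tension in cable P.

T_P ≈ 989 N

Angles from the horizontal: cable P is 90° − 24° = 66°, cable Q is 90° − 17.8° = 72.2°.
Weight W = 220 × 9.8 = 2156 N acts straight down.
Horizontal: T_P cos 66° = T_Q cos 72.2°  →  T_Q = 1.331 T_P.
Vertical: T_P sin 66° + T_Q sin 72.2° = 2156.
Substituting the horizontal relation into the vertical equation gives 2.18 T_P = 2156, so T_P = 988.8 N.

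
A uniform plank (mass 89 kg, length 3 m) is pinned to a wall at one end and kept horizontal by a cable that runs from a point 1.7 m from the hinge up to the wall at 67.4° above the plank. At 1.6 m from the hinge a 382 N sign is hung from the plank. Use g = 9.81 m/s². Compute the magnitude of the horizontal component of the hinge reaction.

Take torques about the hinge: T sin 67.4° · 1.7 = 89×9.81×1.5 + 382×1.6 = 1920.8 N·m.
So T = 1920.8 / (0.9232 × 1.7) = 1223.9 N.
ΣF_x = 0: H_x = T cos 67.4° = 470.33 N.

H_x ≈ 470 N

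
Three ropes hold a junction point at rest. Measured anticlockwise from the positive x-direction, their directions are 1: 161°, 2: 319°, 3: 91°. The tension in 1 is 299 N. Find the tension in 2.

Resolve: ΣF_x = 299 cos 161° + T_2 cos 319° + T_3 cos 91° = 0.
        ΣF_y = 299 sin 161° + T_2 sin 319° + T_3 sin 91° = 0.
The known terms sum to (-282.7, 97.34) N, so 0.7547 T_2 − 0.0175 T_3 = 282.7 and -0.6561 T_2 + 0.9998 T_3 = -97.34.
Solving simultaneously: T_2 = 378.1 N, T_3 = 150.7 N.

T_2 ≈ 378 N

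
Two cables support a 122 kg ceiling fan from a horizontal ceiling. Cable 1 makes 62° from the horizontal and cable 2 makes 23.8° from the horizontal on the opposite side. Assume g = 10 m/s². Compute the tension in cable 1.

Weight W = 122 × 10 = 1220 N acts straight down.
Horizontal: T_1 cos 62° = T_2 cos 23.8°  →  T_2 = 0.5131 T_1.
Vertical: T_1 sin 62° + T_2 sin 23.8° = 1220.
Substituting the horizontal relation into the vertical equation gives 1.09 T_1 = 1220, so T_1 = 1119 N.

T_1 ≈ 1120 N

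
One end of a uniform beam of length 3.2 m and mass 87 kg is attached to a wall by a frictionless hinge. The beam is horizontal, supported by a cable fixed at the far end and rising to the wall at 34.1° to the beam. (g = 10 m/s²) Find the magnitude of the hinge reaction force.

Take torques about the hinge: T sin 34.1° · 3.2 = 87×10×1.6 = 1392 N·m.
So T = 1392 / (0.5606 × 3.2) = 775.9 N.
ΣF_x = 0: H_x = T cos 34.1° = 642.49 N.
ΣF_y = 0: H_y = (87×10) − T sin 34.1° = 870 − 435 = 435 N.
|H| = √(H_x² + H_y²) = √((642.49)² + (435)²) = 775.9 N.

|H| ≈ 776 N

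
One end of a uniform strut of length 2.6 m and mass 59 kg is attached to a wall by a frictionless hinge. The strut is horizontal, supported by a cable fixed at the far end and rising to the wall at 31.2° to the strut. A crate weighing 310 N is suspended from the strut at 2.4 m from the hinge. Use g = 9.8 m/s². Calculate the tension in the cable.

Take torques about the hinge: T sin 31.2° · 2.6 = 59×9.8×1.3 + 310×2.4 = 1495.7 N·m.
So T = 1495.7 / (0.5180 × 2.6) = 1110.5 N.

T ≈ 1110 N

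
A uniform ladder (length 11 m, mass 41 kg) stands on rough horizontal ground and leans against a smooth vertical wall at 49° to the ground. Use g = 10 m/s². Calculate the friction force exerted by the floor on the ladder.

Torques about the foot: N_wall · 11 sin 49° = 41×10×5.5 cos 49° → N_wall = 178.2 N.
ΣF_x = 0: f_floor = N_wall = 178.2 N.

f ≈ 178 N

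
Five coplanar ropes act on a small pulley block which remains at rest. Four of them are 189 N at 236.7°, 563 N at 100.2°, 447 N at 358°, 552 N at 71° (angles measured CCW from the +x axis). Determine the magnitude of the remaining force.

Sum the known components: ΣF_x = 423 N, ΣF_y = 902.5 N.
For equilibrium the remaining force must supply (−ΣF_x, −ΣF_y) = (-423, -902.5) N.
Magnitude = √((-423)² + (-902.5)²) = 996.7 N; direction = atan2(-902.5, -423) = 244.9°.

F ≈ 997 N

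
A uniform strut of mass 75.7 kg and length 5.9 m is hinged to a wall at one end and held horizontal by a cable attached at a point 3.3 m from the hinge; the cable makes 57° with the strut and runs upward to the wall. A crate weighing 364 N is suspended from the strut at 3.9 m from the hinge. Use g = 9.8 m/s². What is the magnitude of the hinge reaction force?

|H| ≈ 710 N

Take torques about the hinge: T sin 57° · 3.3 = 75.7×9.8×2.95 + 364×3.9 = 3608.1 N·m.
So T = 3608.1 / (0.8387 × 3.3) = 1303.7 N.
ΣF_x = 0: H_x = T cos 57° = 710.04 N.
ΣF_y = 0: H_y = (75.7×9.8 + 364) − T sin 57° = 1105.9 − 1093.4 = 12.5 N.
|H| = √(H_x² + H_y²) = √((710.04)² + (12.5)²) = 710.15 N.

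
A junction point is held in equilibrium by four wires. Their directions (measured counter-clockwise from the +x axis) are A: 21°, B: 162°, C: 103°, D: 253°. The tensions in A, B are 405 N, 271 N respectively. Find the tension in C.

T_C ≈ 96.4 N

Resolve: ΣF_x = 405 cos 21° + 271 cos 162° + T_C cos 103° + T_D cos 253° = 0.
        ΣF_y = 405 sin 21° + 271 sin 162° + T_C sin 103° + T_D sin 253° = 0.
The known terms sum to (120.4, 228.9) N, so -0.2250 T_C − 0.2924 T_D = -120.4 and 0.9744 T_C − 0.9563 T_D = -228.9.
Solving simultaneously: T_C = 96.37 N, T_D = 337.5 N.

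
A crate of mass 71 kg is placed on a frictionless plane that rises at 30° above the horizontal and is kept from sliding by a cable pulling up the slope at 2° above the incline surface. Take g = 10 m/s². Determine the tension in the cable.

Take axes along and perpendicular to the incline. Weight components: W sin 30° = 355 N down-slope, W cos 30° = 614.9 N into the surface.
Along incline: T cos 2° = W sin 30° → T = 355.2 N.
Perpendicular: N = W cos 30° − T sin 2° = 602.5 N.

T ≈ 355 N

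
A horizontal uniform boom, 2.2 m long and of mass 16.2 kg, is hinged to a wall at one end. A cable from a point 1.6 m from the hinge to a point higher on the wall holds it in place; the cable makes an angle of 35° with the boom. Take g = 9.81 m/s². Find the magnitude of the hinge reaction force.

Take torques about the hinge: T sin 35° · 1.6 = 16.2×9.81×1.1 = 174.81 N·m.
So T = 174.81 / (0.5736 × 1.6) = 190.49 N.
ΣF_x = 0: H_x = T cos 35° = 156.04 N.
ΣF_y = 0: H_y = (16.2×9.81) − T sin 35° = 158.92 − 109.26 = 49.663 N.
|H| = √(H_x² + H_y²) = √((156.04)² + (49.663)²) = 163.75 N.

|H| ≈ 164 N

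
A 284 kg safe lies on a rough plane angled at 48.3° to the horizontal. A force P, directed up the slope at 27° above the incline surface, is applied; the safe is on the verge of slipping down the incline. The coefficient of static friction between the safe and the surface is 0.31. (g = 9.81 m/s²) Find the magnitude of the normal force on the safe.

On the verge of sliding down the incline, friction equals μN and acts up the slope.
Perpendicular: N + P sin 27° = W cos 48.3° = 1853 N.
Along incline: P cos 27° + μN = W sin 48.3° with W sin 48.3° = 2080 N.
Solving the pair for P and N: P = 2007 N, N = 942.3 N (and f = μN = 292.1 N).

N ≈ 942 N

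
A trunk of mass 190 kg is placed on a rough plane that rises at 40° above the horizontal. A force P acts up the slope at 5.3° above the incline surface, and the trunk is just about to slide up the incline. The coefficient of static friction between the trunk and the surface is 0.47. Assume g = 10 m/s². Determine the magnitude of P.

P ≈ 1830 N

On the verge of sliding up the incline, friction equals μN and acts down the slope.
Perpendicular: N + P sin 5.3° = W cos 40° = 1455 N.
Along incline: P cos 5.3° = W sin 40° + μN  with W sin 40° = 1221 N.
Solving the pair for P and N: P = 1834 N, N = 1286 N (and f = μN = 604.5 N).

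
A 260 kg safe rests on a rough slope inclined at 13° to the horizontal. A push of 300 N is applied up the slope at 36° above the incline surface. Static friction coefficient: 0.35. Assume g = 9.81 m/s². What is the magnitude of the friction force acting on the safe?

Axes along / perpendicular to the incline. W sin 13° = 573.8 N down-slope; W cos 13° = 2485 N into the surface.
Perpendicular: N = W cos 13° − P sin 36° = 2485 − 176.3 = 2309 N.
Along incline: P cos 36° + f = W sin 13° (friction acts up-slope) → f = 573.8 − 242.7 = 331.1 N.
|f| = 331.1 N ≤ μN = 808.1 N, so the safe is indeed static.

f ≈ 331 N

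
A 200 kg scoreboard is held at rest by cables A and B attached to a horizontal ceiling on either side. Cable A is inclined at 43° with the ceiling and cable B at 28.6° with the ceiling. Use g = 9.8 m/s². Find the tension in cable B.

Weight W = 200 × 9.8 = 1960 N acts straight down.
Horizontal: T_A cos 43° = T_B cos 28.6°  →  T_A = 1.2 T_B.
Vertical: T_A sin 43° + T_B sin 28.6° = 1960.
Substituting the horizontal relation into the vertical equation gives 1.297 T_B = 1960, so T_B = 1511 N.

T_B ≈ 1510 N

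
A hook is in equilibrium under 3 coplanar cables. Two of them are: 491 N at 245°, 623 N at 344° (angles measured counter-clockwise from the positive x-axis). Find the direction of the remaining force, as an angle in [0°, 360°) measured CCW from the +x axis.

θ ≈ 122°

Sum the known components: ΣF_x = 391.4 N, ΣF_y = -616.7 N.
For equilibrium the remaining force must supply (−ΣF_x, −ΣF_y) = (-391.4, 616.7) N.
Magnitude = √((-391.4)² + (616.7)²) = 730.4 N; direction = atan2(616.7, -391.4) = 122.4°.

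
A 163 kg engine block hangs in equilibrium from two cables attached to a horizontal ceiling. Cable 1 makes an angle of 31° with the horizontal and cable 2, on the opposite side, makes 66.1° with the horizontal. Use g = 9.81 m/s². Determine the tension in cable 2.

Weight W = 163 × 9.81 = 1599 N acts straight down.
Horizontal: T_1 cos 31° = T_2 cos 66.1°  →  T_1 = 0.4727 T_2.
Vertical: T_1 sin 31° + T_2 sin 66.1° = 1599.
Substituting the horizontal relation into the vertical equation gives 1.158 T_2 = 1599, so T_2 = 1381 N.

T_2 ≈ 1380 N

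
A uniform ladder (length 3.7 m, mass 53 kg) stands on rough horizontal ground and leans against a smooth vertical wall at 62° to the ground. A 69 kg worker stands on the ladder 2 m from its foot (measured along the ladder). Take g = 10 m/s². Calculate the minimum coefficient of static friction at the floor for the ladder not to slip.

ΣF_y = 0: N_floor = 53×10 + 69×10 = 1220 N.
Torques about the foot: N_wall · 3.7 sin 62° = 53×10×1.85 cos 62° + 69×10×2 cos 62° → N_wall = 339.22 N.
ΣF_x = 0: f_floor = N_wall = 339.22 N.
μ_min = f_floor / N_floor = 339.22 / 1220 = 0.278.

μ_min ≈ 0.278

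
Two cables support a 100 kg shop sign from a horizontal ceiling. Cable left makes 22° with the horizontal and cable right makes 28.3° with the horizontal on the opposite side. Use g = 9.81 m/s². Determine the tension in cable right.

T_right ≈ 1180 N

Weight W = 100 × 9.81 = 981 N acts straight down.
Horizontal: T_left cos 22° = T_right cos 28.3°  →  T_left = 0.9496 T_right.
Vertical: T_left sin 22° + T_right sin 28.3° = 981.
Substituting the horizontal relation into the vertical equation gives 0.8298 T_right = 981, so T_right = 1182 N.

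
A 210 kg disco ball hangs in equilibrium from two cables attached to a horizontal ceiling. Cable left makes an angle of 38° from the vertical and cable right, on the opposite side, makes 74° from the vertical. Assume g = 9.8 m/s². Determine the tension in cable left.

Angles from the horizontal: cable left is 90° − 38° = 52°, cable right is 90° − 74° = 16°.
Weight W = 210 × 9.8 = 2058 N acts straight down.
Horizontal: T_left cos 52° = T_right cos 16°  →  T_right = 0.6405 T_left.
Vertical: T_left sin 52° + T_right sin 16° = 2058.
Substituting the horizontal relation into the vertical equation gives 0.9645 T_left = 2058, so T_left = 2134 N.

T_left ≈ 2130 N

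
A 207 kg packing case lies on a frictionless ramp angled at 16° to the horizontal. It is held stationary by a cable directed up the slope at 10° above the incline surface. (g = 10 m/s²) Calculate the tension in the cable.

T ≈ 579 N

Take axes along and perpendicular to the incline. Weight components: W sin 16° = 570.6 N down-slope, W cos 16° = 1990 N into the surface.
Along incline: T cos 10° = W sin 16° → T = 579.4 N.
Perpendicular: N = W cos 16° − T sin 10° = 1889 N.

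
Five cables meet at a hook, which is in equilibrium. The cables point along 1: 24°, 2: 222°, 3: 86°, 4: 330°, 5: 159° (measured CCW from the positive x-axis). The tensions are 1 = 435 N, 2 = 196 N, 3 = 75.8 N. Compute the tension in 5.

Resolve: ΣF_x = 435 cos 24° + 196 cos 222° + 75.8 cos 86° + T_4 cos 330° + T_5 cos 159° = 0.
        ΣF_y = 435 sin 24° + 196 sin 222° + 75.8 sin 86° + T_4 sin 330° + T_5 sin 159° = 0.
The known terms sum to (257, 121.4) N, so 0.8660 T_4 − 0.9336 T_5 = -257 and -0.5000 T_4 + 0.3584 T_5 = -121.4.
Solving simultaneously: T_4 = 1313 N, T_5 = 1494 N.

T_5 ≈ 1490 N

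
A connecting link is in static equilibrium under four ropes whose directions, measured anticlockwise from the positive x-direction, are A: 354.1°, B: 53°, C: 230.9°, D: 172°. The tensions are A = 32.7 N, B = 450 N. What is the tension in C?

T_C ≈ 461 N

Resolve: ΣF_x = 32.7 cos 354.1° + 450 cos 53° + T_C cos 230.9° + T_D cos 172° = 0.
        ΣF_y = 32.7 sin 354.1° + 450 sin 53° + T_C sin 230.9° + T_D sin 172° = 0.
The known terms sum to (303.3, 356) N, so -0.6307 T_C − 0.9903 T_D = -303.3 and -0.7760 T_C + 0.1392 T_D = -356.
Solving simultaneously: T_C = 461 N, T_D = 12.70 N.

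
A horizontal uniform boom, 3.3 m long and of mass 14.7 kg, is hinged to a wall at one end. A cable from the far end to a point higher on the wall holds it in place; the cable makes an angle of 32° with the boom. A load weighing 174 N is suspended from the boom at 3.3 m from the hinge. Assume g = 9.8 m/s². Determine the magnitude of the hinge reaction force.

|H| ≈ 400 N

Take torques about the hinge: T sin 32° · 3.3 = 14.7×9.8×1.65 + 174×3.3 = 811.9 N·m.
So T = 811.9 / (0.5299 × 3.3) = 464.28 N.
ΣF_x = 0: H_x = T cos 32° = 393.73 N.
ΣF_y = 0: H_y = (14.7×9.8 + 174) − T sin 32° = 318.06 − 246.03 = 72.03 N.
|H| = √(H_x² + H_y²) = √((393.73)² + (72.03)²) = 400.26 N.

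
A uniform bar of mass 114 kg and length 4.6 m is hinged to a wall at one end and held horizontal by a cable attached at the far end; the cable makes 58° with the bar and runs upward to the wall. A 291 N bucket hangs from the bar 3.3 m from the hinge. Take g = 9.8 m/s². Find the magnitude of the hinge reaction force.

Take torques about the hinge: T sin 58° · 4.6 = 114×9.8×2.3 + 291×3.3 = 3529.9 N·m.
So T = 3529.9 / (0.8480 × 4.6) = 904.86 N.
ΣF_x = 0: H_x = T cos 58° = 479.5 N.
ΣF_y = 0: H_y = (114×9.8 + 291) − T sin 58° = 1408.2 − 767.36 = 640.84 N.
|H| = √(H_x² + H_y²) = √((479.5)² + (640.84)²) = 800.37 N.

|H| ≈ 800 N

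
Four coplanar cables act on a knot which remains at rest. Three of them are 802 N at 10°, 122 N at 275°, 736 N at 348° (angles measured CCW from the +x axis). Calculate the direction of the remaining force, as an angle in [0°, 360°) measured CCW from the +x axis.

θ ≈ 175°

Sum the known components: ΣF_x = 1520 N, ΣF_y = -135.3 N.
For equilibrium the remaining force must supply (−ΣF_x, −ΣF_y) = (-1520, 135.3) N.
Magnitude = √((-1520)² + (135.3)²) = 1526 N; direction = atan2(135.3, -1520) = 174.9°.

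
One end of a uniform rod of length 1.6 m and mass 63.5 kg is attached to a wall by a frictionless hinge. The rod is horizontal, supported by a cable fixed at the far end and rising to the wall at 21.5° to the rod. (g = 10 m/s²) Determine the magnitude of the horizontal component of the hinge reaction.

H_x ≈ 806 N

Take torques about the hinge: T sin 21.5° · 1.6 = 63.5×10×0.8 = 508 N·m.
So T = 508 / (0.3665 × 1.6) = 866.3 N.
ΣF_x = 0: H_x = T cos 21.5° = 806.02 N.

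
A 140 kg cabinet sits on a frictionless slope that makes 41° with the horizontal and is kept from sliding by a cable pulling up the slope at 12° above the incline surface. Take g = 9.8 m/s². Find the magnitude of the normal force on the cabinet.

Take axes along and perpendicular to the incline. Weight components: W sin 41° = 900.1 N down-slope, W cos 41° = 1035 N into the surface.
Along incline: T cos 12° = W sin 41° → T = 920.2 N.
Perpendicular: N = W cos 41° − T sin 12° = 844.1 N.

N ≈ 844 N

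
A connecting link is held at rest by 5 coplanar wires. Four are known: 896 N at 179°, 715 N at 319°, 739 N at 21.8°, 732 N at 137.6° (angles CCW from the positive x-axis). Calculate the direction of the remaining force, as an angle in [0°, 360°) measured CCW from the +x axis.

θ ≈ 304°

Sum the known components: ΣF_x = -210.6 N, ΣF_y = 314.6 N.
For equilibrium the remaining force must supply (−ΣF_x, −ΣF_y) = (210.6, -314.6) N.
Magnitude = √((210.6)² + (-314.6)²) = 378.6 N; direction = atan2(-314.6, 210.6) = 303.8°.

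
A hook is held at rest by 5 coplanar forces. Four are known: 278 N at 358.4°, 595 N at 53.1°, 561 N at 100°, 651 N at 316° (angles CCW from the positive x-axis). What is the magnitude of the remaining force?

F ≈ 1160 N

Sum the known components: ΣF_x = 1006 N, ΣF_y = 568.3 N.
For equilibrium the remaining force must supply (−ΣF_x, −ΣF_y) = (-1006, -568.3) N.
Magnitude = √((-1006)² + (-568.3)²) = 1155 N; direction = atan2(-568.3, -1006) = 209.5°.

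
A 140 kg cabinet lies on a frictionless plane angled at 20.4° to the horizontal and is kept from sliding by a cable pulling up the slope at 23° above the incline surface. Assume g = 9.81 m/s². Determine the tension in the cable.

T ≈ 520 N

Take axes along and perpendicular to the incline. Weight components: W sin 20.4° = 478.7 N down-slope, W cos 20.4° = 1287 N into the surface.
Along incline: T cos 23° = W sin 20.4° → T = 520.1 N.
Perpendicular: N = W cos 20.4° − T sin 23° = 1084 N.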